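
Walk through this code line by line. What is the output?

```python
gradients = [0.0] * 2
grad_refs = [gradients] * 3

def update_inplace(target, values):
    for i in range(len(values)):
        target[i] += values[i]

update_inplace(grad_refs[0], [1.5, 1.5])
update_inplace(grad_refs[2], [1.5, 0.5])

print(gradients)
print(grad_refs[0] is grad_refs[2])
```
[3.0, 2.0]
True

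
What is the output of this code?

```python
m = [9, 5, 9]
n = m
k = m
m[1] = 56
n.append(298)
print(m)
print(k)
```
[9, 56, 9, 298]
[9, 56, 9, 298]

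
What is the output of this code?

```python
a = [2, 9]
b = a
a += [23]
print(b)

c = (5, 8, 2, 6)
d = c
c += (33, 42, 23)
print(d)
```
[2, 9, 23]
(5, 8, 2, 6)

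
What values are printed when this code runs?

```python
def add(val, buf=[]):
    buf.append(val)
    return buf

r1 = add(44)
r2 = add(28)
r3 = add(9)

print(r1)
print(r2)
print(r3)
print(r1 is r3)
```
[44, 28, 9]
[44, 28, 9]
[44, 28, 9]
True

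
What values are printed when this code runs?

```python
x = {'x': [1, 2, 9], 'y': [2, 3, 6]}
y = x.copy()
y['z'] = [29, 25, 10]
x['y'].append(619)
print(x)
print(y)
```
{'x': [1, 2, 9], 'y': [2, 3, 6, 619]}
{'x': [1, 2, 9], 'y': [2, 3, 6, 619], 'z': [29, 25, 10]}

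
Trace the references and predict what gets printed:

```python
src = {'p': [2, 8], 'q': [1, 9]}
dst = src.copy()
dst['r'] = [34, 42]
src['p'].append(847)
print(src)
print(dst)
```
{'p': [2, 8, 847], 'q': [1, 9]}
{'p': [2, 8, 847], 'q': [1, 9], 'r': [34, 42]}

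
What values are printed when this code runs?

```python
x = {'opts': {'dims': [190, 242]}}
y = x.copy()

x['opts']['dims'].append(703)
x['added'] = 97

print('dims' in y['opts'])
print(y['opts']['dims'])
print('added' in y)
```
True
[190, 242, 703]
False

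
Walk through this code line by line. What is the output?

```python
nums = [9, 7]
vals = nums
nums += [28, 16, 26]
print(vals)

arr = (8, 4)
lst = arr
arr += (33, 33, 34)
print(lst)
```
[9, 7, 28, 16, 26]
(8, 4)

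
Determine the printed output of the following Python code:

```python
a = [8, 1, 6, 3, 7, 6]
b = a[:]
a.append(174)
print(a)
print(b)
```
[8, 1, 6, 3, 7, 6, 174]
[8, 1, 6, 3, 7, 6]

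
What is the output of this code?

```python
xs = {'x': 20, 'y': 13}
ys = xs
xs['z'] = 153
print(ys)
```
{'x': 20, 'y': 13, 'z': 153}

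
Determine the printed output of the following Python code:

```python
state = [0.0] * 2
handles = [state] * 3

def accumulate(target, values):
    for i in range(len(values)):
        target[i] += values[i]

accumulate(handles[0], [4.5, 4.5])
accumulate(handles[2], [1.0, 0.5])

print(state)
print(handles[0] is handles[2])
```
[5.5, 5.0]
True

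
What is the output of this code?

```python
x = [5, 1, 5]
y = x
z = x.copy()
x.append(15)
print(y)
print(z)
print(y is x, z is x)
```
[5, 1, 5, 15]
[5, 1, 5]
True False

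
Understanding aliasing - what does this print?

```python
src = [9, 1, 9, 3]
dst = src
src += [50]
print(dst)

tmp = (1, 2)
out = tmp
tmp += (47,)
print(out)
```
[9, 1, 9, 3, 50]
(1, 2)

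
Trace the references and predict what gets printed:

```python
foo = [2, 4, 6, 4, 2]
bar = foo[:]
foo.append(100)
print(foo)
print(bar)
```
[2, 4, 6, 4, 2, 100]
[2, 4, 6, 4, 2]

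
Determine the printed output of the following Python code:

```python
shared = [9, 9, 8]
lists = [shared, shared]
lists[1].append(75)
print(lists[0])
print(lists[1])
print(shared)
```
[9, 9, 8, 75]
[9, 9, 8, 75]
[9, 9, 8, 75]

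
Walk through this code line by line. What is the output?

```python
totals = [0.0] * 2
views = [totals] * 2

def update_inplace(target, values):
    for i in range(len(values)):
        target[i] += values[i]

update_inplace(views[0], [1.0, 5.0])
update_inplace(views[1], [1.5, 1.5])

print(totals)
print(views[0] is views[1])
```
[2.5, 6.5]
True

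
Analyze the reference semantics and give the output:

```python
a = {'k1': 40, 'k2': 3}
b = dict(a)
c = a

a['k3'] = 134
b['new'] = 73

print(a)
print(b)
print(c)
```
{'k1': 40, 'k2': 3, 'k3': 134}
{'k1': 40, 'k2': 3, 'new': 73}
{'k1': 40, 'k2': 3, 'k3': 134}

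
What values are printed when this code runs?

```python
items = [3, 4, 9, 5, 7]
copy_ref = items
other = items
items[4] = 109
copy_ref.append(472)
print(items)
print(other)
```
[3, 4, 9, 5, 109, 472]
[3, 4, 9, 5, 109, 472]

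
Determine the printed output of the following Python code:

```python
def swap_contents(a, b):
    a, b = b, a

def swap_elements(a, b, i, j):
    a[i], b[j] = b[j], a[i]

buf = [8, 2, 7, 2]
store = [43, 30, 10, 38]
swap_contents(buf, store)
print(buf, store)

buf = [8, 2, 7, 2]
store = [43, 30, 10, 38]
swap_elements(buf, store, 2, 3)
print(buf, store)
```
[8, 2, 7, 2] [43, 30, 10, 38]
[8, 2, 38, 2] [43, 30, 10, 7]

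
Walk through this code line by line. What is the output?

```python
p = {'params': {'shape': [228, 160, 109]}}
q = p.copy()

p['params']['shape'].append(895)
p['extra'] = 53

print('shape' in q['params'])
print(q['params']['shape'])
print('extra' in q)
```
True
[228, 160, 109, 895]
False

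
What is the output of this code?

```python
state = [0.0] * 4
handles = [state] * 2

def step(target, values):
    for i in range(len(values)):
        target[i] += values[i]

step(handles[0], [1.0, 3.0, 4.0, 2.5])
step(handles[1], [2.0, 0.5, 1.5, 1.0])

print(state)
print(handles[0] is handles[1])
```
[3.0, 3.5, 5.5, 3.5]
True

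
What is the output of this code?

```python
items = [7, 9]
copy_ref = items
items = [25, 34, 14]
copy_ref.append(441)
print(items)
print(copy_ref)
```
[25, 34, 14]
[7, 9, 441]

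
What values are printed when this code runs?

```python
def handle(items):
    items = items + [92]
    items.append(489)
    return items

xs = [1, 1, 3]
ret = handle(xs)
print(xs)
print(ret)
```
[1, 1, 3]
[1, 1, 3, 92, 489]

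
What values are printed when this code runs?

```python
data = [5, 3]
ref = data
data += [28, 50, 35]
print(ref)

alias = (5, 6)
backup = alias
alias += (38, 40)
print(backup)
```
[5, 3, 28, 50, 35]
(5, 6)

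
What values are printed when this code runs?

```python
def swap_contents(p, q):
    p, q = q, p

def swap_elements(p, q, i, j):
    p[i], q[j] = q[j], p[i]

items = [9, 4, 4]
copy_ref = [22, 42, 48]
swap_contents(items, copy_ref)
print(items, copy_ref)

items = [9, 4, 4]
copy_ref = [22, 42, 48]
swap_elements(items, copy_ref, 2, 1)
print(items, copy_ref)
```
[9, 4, 4] [22, 42, 48]
[9, 4, 42] [22, 4, 48]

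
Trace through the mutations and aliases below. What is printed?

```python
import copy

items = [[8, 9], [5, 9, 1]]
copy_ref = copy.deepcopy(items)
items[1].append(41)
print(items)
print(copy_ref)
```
[[8, 9], [5, 9, 1, 41]]
[[8, 9], [5, 9, 1]]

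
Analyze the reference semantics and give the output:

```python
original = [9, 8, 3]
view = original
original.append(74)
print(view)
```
[9, 8, 3, 74]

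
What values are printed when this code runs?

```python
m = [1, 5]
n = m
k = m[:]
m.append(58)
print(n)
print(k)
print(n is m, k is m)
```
[1, 5, 58]
[1, 5]
True False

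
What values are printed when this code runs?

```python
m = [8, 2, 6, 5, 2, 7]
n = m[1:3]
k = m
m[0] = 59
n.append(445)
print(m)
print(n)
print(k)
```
[59, 2, 6, 5, 2, 7]
[2, 6, 445]
[59, 2, 6, 5, 2, 7]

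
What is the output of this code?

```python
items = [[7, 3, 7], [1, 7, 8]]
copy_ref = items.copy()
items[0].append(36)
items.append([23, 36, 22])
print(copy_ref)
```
[[7, 3, 7, 36], [1, 7, 8]]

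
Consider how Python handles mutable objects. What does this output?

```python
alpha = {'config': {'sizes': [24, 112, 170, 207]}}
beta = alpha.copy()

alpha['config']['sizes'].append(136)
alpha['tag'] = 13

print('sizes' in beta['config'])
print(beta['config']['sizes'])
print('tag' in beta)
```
True
[24, 112, 170, 207, 136]
False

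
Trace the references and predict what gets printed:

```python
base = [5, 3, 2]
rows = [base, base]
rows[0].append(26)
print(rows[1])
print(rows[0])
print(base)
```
[5, 3, 2, 26]
[5, 3, 2, 26]
[5, 3, 2, 26]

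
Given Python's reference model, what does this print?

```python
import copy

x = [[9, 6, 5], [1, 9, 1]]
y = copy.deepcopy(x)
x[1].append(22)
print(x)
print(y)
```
[[9, 6, 5], [1, 9, 1, 22]]
[[9, 6, 5], [1, 9, 1]]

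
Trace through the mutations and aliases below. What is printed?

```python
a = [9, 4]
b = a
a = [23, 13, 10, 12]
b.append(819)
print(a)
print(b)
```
[23, 13, 10, 12]
[9, 4, 819]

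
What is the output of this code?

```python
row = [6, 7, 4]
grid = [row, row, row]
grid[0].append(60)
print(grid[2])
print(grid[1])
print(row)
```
[6, 7, 4, 60]
[6, 7, 4, 60]
[6, 7, 4, 60]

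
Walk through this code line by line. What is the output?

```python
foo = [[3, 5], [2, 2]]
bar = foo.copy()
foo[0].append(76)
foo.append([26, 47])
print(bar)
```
[[3, 5, 76], [2, 2]]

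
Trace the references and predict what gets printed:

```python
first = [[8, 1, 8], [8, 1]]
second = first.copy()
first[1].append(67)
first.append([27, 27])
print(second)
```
[[8, 1, 8], [8, 1, 67]]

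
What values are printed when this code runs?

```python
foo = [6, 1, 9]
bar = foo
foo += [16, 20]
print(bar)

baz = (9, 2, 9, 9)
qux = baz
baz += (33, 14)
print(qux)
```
[6, 1, 9, 16, 20]
(9, 2, 9, 9)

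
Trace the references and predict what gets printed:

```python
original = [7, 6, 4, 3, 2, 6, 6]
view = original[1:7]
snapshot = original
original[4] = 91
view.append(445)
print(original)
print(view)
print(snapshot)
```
[7, 6, 4, 3, 91, 6, 6]
[6, 4, 3, 2, 6, 6, 445]
[7, 6, 4, 3, 91, 6, 6]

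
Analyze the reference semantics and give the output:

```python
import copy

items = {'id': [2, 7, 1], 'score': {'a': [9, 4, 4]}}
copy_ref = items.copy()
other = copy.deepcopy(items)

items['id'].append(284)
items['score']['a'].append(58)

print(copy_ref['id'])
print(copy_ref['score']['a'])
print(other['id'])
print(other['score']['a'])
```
[2, 7, 1, 284]
[9, 4, 4, 58]
[2, 7, 1]
[9, 4, 4]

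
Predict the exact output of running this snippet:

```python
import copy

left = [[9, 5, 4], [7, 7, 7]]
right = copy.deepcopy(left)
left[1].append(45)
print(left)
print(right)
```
[[9, 5, 4], [7, 7, 7, 45]]
[[9, 5, 4], [7, 7, 7]]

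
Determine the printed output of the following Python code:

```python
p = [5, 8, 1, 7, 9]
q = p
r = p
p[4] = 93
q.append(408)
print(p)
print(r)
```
[5, 8, 1, 7, 93, 408]
[5, 8, 1, 7, 93, 408]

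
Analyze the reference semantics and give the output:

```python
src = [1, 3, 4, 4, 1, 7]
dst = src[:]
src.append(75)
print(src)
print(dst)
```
[1, 3, 4, 4, 1, 7, 75]
[1, 3, 4, 4, 1, 7]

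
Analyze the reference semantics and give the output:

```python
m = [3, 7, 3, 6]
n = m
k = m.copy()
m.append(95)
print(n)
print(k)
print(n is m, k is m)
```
[3, 7, 3, 6, 95]
[3, 7, 3, 6]
True False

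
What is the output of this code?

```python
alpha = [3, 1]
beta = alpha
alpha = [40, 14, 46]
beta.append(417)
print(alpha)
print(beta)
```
[40, 14, 46]
[3, 1, 417]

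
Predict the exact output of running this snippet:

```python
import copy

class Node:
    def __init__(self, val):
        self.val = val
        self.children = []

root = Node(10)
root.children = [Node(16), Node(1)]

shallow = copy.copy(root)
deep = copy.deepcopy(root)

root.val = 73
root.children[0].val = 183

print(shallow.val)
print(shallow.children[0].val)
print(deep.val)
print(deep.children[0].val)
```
10
183
10
16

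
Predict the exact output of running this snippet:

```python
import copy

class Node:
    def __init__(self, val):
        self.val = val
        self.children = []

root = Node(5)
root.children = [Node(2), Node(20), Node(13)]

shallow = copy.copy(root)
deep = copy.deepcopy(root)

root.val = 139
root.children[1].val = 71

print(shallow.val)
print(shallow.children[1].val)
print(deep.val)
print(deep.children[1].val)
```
5
71
5
20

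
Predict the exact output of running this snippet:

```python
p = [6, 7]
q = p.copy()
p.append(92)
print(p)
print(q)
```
[6, 7, 92]
[6, 7]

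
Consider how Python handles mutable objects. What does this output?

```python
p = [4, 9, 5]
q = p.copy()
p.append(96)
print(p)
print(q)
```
[4, 9, 5, 96]
[4, 9, 5]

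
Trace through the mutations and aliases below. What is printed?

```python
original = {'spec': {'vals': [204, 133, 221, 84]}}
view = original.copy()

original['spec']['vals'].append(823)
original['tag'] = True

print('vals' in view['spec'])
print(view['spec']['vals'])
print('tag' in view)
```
True
[204, 133, 221, 84, 823]
False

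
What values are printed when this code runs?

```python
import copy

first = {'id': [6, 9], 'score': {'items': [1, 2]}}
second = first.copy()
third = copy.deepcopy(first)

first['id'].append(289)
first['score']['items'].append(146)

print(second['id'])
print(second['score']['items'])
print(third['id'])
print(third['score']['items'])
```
[6, 9, 289]
[1, 2, 146]
[6, 9]
[1, 2]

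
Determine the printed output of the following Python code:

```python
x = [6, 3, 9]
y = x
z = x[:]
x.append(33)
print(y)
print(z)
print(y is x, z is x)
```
[6, 3, 9, 33]
[6, 3, 9]
True False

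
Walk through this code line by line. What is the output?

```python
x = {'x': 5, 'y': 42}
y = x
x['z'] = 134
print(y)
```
{'x': 5, 'y': 42, 'z': 134}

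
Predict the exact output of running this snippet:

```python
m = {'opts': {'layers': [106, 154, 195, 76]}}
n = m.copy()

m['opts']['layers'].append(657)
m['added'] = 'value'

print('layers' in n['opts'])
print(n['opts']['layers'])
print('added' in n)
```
True
[106, 154, 195, 76, 657]
False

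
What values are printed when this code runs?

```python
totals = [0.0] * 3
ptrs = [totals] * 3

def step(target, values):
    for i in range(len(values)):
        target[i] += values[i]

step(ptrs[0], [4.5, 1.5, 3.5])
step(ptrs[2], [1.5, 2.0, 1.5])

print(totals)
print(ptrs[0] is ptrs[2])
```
[6.0, 3.5, 5.0]
True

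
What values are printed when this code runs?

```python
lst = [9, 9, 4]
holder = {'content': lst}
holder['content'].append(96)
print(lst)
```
[9, 9, 4, 96]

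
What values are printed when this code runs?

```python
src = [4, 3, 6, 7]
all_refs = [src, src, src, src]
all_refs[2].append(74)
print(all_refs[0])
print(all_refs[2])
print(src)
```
[4, 3, 6, 7, 74]
[4, 3, 6, 7, 74]
[4, 3, 6, 7, 74]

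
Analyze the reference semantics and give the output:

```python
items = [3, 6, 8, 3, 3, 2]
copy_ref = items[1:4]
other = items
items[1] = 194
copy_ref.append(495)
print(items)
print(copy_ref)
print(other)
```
[3, 194, 8, 3, 3, 2]
[6, 8, 3, 495]
[3, 194, 8, 3, 3, 2]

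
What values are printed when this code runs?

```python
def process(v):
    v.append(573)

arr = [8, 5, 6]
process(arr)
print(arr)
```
[8, 5, 6, 573]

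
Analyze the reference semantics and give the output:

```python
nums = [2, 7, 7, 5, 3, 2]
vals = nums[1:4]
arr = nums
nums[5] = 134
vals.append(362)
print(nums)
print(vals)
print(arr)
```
[2, 7, 7, 5, 3, 134]
[7, 7, 5, 362]
[2, 7, 7, 5, 3, 134]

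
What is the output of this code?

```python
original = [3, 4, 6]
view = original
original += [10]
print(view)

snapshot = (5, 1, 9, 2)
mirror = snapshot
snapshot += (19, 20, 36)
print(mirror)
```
[3, 4, 6, 10]
(5, 1, 9, 2)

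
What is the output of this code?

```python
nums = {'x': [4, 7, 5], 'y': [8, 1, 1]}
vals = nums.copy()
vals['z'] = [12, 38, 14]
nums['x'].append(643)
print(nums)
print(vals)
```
{'x': [4, 7, 5, 643], 'y': [8, 1, 1]}
{'x': [4, 7, 5, 643], 'y': [8, 1, 1], 'z': [12, 38, 14]}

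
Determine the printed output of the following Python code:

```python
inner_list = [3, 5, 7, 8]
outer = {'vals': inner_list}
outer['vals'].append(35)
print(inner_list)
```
[3, 5, 7, 8, 35]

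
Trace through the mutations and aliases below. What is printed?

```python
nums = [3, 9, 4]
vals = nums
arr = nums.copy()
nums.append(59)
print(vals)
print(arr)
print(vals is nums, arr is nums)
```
[3, 9, 4, 59]
[3, 9, 4]
True False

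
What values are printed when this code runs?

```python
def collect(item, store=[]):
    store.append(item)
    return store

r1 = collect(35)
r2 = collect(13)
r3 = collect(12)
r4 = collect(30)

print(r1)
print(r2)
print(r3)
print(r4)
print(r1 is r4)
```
[35, 13, 12, 30]
[35, 13, 12, 30]
[35, 13, 12, 30]
[35, 13, 12, 30]
True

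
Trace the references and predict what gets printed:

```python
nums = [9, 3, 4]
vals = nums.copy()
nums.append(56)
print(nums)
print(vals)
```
[9, 3, 4, 56]
[9, 3, 4]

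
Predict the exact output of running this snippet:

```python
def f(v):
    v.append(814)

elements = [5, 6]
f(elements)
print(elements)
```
[5, 6, 814]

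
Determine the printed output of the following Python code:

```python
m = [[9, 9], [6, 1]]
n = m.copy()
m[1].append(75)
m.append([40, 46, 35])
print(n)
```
[[9, 9], [6, 1, 75]]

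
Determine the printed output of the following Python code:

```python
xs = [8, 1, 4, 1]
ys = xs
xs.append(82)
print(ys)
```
[8, 1, 4, 1, 82]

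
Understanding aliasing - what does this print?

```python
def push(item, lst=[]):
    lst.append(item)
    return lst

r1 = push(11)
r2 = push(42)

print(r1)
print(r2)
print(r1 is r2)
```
[11, 42]
[11, 42]
True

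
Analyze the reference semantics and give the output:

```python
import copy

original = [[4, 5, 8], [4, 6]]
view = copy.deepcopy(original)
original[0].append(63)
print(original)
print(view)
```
[[4, 5, 8, 63], [4, 6]]
[[4, 5, 8], [4, 6]]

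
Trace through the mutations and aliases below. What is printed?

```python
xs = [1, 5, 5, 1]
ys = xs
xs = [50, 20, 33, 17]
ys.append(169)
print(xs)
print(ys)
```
[50, 20, 33, 17]
[1, 5, 5, 1, 169]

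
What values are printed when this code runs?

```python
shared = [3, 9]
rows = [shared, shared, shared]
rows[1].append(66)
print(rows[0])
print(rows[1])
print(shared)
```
[3, 9, 66]
[3, 9, 66]
[3, 9, 66]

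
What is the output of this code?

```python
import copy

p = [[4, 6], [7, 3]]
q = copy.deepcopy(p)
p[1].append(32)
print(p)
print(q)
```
[[4, 6], [7, 3, 32]]
[[4, 6], [7, 3]]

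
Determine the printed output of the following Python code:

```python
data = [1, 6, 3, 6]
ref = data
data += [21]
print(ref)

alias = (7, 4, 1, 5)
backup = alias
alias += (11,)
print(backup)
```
[1, 6, 3, 6, 21]
(7, 4, 1, 5)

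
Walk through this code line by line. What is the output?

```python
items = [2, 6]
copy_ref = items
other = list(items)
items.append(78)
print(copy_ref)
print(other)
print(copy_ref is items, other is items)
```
[2, 6, 78]
[2, 6]
True False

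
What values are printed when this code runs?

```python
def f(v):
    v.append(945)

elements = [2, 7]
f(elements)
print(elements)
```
[2, 7, 945]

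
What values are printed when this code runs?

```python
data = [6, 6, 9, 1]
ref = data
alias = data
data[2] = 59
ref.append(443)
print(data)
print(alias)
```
[6, 6, 59, 1, 443]
[6, 6, 59, 1, 443]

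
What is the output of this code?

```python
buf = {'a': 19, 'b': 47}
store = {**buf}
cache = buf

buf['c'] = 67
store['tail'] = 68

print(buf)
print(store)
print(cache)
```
{'a': 19, 'b': 47, 'c': 67}
{'a': 19, 'b': 47, 'tail': 68}
{'a': 19, 'b': 47, 'c': 67}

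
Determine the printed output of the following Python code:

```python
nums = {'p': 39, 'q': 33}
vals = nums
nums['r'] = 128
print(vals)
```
{'p': 39, 'q': 33, 'r': 128}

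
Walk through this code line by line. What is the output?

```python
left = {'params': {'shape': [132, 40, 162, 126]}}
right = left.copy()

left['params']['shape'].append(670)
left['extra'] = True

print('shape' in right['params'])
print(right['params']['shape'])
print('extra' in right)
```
True
[132, 40, 162, 126, 670]
False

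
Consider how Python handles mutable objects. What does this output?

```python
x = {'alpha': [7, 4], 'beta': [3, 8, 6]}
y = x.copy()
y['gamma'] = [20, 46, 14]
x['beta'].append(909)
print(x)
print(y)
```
{'alpha': [7, 4], 'beta': [3, 8, 6, 909]}
{'alpha': [7, 4], 'beta': [3, 8, 6, 909], 'gamma': [20, 46, 14]}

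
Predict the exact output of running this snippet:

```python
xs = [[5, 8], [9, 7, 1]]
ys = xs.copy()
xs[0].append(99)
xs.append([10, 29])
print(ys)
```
[[5, 8, 99], [9, 7, 1]]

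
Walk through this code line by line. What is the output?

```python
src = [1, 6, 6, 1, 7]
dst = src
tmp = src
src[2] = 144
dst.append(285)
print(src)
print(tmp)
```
[1, 6, 144, 1, 7, 285]
[1, 6, 144, 1, 7, 285]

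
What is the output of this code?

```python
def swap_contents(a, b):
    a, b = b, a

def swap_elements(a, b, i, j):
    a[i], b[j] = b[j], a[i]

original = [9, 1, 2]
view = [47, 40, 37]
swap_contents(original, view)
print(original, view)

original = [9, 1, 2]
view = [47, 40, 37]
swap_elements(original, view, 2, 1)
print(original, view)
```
[9, 1, 2] [47, 40, 37]
[9, 1, 40] [47, 2, 37]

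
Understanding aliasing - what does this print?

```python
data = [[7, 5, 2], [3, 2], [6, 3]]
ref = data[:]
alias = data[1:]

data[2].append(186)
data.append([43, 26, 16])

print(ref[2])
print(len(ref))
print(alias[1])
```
[6, 3, 186]
3
[6, 3, 186]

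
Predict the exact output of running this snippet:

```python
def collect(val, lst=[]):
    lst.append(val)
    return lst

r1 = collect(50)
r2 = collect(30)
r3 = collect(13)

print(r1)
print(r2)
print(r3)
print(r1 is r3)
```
[50, 30, 13]
[50, 30, 13]
[50, 30, 13]
True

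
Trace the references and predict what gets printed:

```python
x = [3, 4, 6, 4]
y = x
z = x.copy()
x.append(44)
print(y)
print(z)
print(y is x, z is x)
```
[3, 4, 6, 4, 44]
[3, 4, 6, 4]
True False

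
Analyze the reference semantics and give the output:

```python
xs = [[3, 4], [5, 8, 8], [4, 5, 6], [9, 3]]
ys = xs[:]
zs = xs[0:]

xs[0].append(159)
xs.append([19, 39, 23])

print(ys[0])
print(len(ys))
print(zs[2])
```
[3, 4, 159]
4
[4, 5, 6]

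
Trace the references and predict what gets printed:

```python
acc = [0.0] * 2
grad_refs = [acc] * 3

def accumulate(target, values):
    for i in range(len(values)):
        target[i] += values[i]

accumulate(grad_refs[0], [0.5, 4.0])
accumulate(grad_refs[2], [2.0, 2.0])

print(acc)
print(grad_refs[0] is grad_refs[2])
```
[2.5, 6.0]
True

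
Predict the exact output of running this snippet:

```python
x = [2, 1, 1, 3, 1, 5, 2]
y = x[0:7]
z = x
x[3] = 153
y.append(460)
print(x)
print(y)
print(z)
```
[2, 1, 1, 153, 1, 5, 2]
[2, 1, 1, 3, 1, 5, 2, 460]
[2, 1, 1, 153, 1, 5, 2]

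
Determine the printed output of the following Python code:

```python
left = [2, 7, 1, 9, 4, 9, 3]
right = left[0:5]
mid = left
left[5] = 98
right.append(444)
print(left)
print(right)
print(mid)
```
[2, 7, 1, 9, 4, 98, 3]
[2, 7, 1, 9, 4, 444]
[2, 7, 1, 9, 4, 98, 3]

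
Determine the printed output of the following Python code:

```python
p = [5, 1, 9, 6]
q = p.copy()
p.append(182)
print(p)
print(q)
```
[5, 1, 9, 6, 182]
[5, 1, 9, 6]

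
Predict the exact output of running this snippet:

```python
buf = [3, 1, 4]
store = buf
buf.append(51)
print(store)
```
[3, 1, 4, 51]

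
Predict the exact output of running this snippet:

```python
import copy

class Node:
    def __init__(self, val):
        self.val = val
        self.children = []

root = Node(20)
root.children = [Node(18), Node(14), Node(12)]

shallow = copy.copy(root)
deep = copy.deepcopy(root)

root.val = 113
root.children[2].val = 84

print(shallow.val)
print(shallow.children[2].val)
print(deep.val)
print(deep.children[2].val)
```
20
84
20
12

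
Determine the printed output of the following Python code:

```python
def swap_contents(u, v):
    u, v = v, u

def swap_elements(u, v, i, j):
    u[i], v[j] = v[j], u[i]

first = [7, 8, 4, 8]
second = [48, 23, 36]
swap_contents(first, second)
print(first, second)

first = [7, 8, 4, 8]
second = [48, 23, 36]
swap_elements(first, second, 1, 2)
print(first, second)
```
[7, 8, 4, 8] [48, 23, 36]
[7, 36, 4, 8] [48, 23, 8]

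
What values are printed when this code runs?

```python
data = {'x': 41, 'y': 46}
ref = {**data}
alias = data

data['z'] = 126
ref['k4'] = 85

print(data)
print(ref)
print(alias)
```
{'x': 41, 'y': 46, 'z': 126}
{'x': 41, 'y': 46, 'k4': 85}
{'x': 41, 'y': 46, 'z': 126}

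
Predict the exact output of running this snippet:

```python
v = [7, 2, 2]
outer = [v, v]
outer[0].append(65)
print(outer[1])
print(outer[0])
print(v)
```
[7, 2, 2, 65]
[7, 2, 2, 65]
[7, 2, 2, 65]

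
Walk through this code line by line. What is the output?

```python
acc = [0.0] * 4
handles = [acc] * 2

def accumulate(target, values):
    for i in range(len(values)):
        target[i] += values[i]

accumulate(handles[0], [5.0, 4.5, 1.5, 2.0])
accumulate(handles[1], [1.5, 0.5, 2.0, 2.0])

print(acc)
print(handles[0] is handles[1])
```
[6.5, 5.0, 3.5, 4.0]
True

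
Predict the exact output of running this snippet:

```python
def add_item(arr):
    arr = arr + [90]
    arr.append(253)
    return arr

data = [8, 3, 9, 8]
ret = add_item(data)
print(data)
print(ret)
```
[8, 3, 9, 8]
[8, 3, 9, 8, 90, 253]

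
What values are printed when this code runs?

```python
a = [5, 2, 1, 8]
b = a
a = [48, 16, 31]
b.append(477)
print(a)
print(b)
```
[48, 16, 31]
[5, 2, 1, 8, 477]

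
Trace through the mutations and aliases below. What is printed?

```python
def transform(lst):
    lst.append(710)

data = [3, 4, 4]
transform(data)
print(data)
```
[3, 4, 4, 710]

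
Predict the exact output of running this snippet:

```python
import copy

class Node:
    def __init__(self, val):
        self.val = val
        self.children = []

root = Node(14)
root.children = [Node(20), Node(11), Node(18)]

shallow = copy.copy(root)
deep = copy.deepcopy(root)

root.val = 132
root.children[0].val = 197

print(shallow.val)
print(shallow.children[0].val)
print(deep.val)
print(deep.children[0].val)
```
14
197
14
20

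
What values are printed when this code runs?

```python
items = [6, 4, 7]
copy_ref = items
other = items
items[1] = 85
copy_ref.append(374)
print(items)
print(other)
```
[6, 85, 7, 374]
[6, 85, 7, 374]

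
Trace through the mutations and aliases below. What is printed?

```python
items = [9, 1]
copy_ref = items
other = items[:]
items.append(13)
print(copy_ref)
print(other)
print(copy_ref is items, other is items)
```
[9, 1, 13]
[9, 1]
True False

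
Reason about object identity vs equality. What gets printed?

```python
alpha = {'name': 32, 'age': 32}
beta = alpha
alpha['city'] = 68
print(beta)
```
{'name': 32, 'age': 32, 'city': 68}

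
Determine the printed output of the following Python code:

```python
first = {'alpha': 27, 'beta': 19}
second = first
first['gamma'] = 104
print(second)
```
{'alpha': 27, 'beta': 19, 'gamma': 104}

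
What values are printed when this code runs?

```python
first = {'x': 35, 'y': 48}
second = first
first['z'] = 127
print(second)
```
{'x': 35, 'y': 48, 'z': 127}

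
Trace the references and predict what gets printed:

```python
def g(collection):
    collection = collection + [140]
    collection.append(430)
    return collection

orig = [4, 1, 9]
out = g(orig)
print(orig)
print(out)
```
[4, 1, 9]
[4, 1, 9, 140, 430]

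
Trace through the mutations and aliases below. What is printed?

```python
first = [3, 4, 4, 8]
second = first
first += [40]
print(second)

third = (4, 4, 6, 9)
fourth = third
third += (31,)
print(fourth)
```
[3, 4, 4, 8, 40]
(4, 4, 6, 9)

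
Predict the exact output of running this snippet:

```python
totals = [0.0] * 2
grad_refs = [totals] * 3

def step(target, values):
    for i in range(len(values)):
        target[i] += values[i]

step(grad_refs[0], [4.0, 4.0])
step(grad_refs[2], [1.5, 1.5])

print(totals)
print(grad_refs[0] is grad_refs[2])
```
[5.5, 5.5]
True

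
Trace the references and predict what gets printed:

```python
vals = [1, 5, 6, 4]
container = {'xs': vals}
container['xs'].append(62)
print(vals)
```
[1, 5, 6, 4, 62]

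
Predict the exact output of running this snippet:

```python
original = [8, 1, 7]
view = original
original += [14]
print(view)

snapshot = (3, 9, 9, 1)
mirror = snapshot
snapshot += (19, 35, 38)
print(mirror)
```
[8, 1, 7, 14]
(3, 9, 9, 1)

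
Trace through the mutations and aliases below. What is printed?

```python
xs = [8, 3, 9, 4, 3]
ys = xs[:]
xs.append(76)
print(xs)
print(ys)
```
[8, 3, 9, 4, 3, 76]
[8, 3, 9, 4, 3]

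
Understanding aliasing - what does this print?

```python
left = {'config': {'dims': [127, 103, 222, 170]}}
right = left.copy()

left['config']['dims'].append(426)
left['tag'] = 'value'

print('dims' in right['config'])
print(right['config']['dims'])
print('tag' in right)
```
True
[127, 103, 222, 170, 426]
False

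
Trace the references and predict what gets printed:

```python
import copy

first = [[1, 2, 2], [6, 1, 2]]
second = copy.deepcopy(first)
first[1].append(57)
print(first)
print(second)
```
[[1, 2, 2], [6, 1, 2, 57]]
[[1, 2, 2], [6, 1, 2]]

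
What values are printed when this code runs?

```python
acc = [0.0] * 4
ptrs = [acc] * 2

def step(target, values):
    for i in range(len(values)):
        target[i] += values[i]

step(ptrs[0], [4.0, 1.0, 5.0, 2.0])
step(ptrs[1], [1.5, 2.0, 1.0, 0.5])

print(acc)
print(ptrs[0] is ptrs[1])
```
[5.5, 3.0, 6.0, 2.5]
True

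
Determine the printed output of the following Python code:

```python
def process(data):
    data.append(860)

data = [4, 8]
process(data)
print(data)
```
[4, 8, 860]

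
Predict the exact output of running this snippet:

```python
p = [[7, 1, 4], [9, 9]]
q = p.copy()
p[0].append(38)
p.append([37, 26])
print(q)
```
[[7, 1, 4, 38], [9, 9]]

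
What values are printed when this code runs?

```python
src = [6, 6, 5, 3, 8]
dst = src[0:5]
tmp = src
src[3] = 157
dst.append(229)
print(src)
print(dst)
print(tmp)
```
[6, 6, 5, 157, 8]
[6, 6, 5, 3, 8, 229]
[6, 6, 5, 157, 8]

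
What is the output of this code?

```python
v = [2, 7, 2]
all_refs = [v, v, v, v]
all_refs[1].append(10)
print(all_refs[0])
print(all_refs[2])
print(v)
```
[2, 7, 2, 10]
[2, 7, 2, 10]
[2, 7, 2, 10]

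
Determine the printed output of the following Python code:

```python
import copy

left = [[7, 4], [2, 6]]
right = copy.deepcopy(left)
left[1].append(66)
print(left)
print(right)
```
[[7, 4], [2, 6, 66]]
[[7, 4], [2, 6]]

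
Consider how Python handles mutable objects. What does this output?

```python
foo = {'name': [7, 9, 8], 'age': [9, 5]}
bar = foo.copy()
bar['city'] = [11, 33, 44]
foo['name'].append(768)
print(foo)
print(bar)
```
{'name': [7, 9, 8, 768], 'age': [9, 5]}
{'name': [7, 9, 8, 768], 'age': [9, 5], 'city': [11, 33, 44]}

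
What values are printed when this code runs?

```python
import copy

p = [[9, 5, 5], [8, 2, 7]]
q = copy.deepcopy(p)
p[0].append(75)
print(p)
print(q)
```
[[9, 5, 5, 75], [8, 2, 7]]
[[9, 5, 5], [8, 2, 7]]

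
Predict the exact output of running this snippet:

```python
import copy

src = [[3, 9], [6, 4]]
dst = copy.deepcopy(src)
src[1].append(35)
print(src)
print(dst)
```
[[3, 9], [6, 4, 35]]
[[3, 9], [6, 4]]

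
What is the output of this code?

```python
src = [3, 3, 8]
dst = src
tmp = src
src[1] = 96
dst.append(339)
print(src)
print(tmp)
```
[3, 96, 8, 339]
[3, 96, 8, 339]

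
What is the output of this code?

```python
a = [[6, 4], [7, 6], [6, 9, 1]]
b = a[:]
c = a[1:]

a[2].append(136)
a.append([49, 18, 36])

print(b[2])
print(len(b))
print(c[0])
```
[6, 9, 1, 136]
3
[7, 6]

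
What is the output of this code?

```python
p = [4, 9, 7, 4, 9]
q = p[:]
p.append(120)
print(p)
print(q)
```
[4, 9, 7, 4, 9, 120]
[4, 9, 7, 4, 9]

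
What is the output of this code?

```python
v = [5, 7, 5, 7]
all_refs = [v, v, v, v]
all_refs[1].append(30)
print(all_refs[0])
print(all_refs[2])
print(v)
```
[5, 7, 5, 7, 30]
[5, 7, 5, 7, 30]
[5, 7, 5, 7, 30]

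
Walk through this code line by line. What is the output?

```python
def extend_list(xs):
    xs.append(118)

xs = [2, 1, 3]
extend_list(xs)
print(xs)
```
[2, 1, 3, 118]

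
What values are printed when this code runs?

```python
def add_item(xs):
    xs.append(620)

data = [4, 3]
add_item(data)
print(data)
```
[4, 3, 620]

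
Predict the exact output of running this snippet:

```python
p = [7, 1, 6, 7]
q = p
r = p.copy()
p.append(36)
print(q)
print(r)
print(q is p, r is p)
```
[7, 1, 6, 7, 36]
[7, 1, 6, 7]
True False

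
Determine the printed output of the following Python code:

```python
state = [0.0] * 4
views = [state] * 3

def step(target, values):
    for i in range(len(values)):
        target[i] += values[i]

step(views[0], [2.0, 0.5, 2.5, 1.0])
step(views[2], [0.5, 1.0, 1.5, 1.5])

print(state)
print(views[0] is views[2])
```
[2.5, 1.5, 4.0, 2.5]
True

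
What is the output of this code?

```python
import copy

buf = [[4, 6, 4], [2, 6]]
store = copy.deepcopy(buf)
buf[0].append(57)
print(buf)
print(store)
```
[[4, 6, 4, 57], [2, 6]]
[[4, 6, 4], [2, 6]]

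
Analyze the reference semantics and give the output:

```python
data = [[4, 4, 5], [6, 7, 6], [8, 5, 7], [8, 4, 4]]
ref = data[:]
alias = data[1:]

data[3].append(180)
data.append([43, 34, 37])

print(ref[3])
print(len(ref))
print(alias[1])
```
[8, 4, 4, 180]
4
[8, 5, 7]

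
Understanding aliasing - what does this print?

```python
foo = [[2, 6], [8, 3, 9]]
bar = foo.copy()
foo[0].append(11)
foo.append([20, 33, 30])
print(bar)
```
[[2, 6, 11], [8, 3, 9]]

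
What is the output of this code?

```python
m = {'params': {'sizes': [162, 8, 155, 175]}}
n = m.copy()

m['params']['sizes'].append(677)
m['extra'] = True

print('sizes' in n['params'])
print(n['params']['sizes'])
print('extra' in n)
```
True
[162, 8, 155, 175, 677]
False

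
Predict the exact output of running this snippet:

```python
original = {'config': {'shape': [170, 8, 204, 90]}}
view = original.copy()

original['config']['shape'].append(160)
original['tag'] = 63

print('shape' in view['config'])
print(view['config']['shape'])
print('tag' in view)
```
True
[170, 8, 204, 90, 160]
False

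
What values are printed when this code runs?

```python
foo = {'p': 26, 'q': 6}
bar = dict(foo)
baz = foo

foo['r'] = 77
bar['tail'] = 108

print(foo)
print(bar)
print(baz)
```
{'p': 26, 'q': 6, 'r': 77}
{'p': 26, 'q': 6, 'tail': 108}
{'p': 26, 'q': 6, 'r': 77}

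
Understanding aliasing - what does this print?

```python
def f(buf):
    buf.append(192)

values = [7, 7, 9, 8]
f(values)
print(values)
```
[7, 7, 9, 8, 192]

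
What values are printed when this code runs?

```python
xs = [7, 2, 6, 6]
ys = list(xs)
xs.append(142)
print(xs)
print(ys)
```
[7, 2, 6, 6, 142]
[7, 2, 6, 6]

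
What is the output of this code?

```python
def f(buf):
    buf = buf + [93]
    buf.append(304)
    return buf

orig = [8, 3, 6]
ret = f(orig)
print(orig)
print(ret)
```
[8, 3, 6]
[8, 3, 6, 93, 304]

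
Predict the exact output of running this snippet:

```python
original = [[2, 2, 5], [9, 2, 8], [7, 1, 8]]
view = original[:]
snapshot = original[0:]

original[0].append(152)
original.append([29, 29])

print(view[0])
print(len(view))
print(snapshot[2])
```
[2, 2, 5, 152]
3
[7, 1, 8]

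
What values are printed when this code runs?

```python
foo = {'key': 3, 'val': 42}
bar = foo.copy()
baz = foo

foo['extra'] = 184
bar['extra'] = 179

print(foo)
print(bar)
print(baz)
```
{'key': 3, 'val': 42, 'extra': 184}
{'key': 3, 'val': 42, 'extra': 179}
{'key': 3, 'val': 42, 'extra': 184}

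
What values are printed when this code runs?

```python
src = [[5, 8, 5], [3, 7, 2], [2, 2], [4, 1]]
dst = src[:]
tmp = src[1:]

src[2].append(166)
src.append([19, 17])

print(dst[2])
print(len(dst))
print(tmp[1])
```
[2, 2, 166]
4
[2, 2, 166]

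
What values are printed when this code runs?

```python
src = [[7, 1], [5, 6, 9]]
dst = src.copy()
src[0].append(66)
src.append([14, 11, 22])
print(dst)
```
[[7, 1, 66], [5, 6, 9]]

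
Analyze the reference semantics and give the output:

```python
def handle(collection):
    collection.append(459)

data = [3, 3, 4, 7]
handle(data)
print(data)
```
[3, 3, 4, 7, 459]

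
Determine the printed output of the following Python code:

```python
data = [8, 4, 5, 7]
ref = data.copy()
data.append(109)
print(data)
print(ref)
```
[8, 4, 5, 7, 109]
[8, 4, 5, 7]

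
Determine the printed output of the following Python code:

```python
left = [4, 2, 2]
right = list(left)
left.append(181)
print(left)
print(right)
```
[4, 2, 2, 181]
[4, 2, 2]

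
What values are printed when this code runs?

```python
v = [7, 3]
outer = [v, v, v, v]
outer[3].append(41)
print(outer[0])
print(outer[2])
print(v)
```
[7, 3, 41]
[7, 3, 41]
[7, 3, 41]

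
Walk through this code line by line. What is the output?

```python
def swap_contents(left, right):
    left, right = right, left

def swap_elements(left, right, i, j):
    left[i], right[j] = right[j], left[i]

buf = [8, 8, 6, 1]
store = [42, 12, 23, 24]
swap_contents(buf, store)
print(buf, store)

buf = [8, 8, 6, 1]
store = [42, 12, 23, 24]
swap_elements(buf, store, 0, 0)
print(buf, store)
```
[8, 8, 6, 1] [42, 12, 23, 24]
[42, 8, 6, 1] [8, 12, 23, 24]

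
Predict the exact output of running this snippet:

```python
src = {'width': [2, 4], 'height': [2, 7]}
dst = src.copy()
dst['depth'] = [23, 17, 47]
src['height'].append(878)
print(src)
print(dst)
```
{'width': [2, 4], 'height': [2, 7, 878]}
{'width': [2, 4], 'height': [2, 7, 878], 'depth': [23, 17, 47]}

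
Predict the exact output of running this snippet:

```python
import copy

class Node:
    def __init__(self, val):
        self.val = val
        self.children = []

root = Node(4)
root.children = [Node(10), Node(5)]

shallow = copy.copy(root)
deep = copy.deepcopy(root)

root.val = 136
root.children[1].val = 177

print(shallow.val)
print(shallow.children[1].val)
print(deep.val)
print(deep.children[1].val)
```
4
177
4
5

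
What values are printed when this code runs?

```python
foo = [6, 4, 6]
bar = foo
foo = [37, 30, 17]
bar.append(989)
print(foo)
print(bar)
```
[37, 30, 17]
[6, 4, 6, 989]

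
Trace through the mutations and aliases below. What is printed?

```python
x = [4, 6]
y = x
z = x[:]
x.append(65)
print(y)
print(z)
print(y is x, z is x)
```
[4, 6, 65]
[4, 6]
True False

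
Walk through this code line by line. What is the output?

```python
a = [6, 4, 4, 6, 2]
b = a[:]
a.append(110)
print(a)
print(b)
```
[6, 4, 4, 6, 2, 110]
[6, 4, 4, 6, 2]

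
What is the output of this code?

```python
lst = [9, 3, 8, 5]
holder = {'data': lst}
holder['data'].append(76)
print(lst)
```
[9, 3, 8, 5, 76]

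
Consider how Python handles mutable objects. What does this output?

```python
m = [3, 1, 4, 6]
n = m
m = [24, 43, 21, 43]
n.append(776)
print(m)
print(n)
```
[24, 43, 21, 43]
[3, 1, 4, 6, 776]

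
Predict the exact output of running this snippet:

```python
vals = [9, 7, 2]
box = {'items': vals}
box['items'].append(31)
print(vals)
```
[9, 7, 2, 31]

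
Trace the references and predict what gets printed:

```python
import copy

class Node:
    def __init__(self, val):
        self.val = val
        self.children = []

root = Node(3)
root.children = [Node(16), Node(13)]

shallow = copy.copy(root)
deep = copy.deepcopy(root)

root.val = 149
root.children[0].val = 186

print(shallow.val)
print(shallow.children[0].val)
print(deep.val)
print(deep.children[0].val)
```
3
186
3
16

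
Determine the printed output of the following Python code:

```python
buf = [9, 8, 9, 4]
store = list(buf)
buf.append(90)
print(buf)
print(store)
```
[9, 8, 9, 4, 90]
[9, 8, 9, 4]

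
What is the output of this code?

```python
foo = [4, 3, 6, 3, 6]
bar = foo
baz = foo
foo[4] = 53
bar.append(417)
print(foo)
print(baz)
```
[4, 3, 6, 3, 53, 417]
[4, 3, 6, 3, 53, 417]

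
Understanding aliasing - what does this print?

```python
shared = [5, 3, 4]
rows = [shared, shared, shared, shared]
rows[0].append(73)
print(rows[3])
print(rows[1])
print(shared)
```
[5, 3, 4, 73]
[5, 3, 4, 73]
[5, 3, 4, 73]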